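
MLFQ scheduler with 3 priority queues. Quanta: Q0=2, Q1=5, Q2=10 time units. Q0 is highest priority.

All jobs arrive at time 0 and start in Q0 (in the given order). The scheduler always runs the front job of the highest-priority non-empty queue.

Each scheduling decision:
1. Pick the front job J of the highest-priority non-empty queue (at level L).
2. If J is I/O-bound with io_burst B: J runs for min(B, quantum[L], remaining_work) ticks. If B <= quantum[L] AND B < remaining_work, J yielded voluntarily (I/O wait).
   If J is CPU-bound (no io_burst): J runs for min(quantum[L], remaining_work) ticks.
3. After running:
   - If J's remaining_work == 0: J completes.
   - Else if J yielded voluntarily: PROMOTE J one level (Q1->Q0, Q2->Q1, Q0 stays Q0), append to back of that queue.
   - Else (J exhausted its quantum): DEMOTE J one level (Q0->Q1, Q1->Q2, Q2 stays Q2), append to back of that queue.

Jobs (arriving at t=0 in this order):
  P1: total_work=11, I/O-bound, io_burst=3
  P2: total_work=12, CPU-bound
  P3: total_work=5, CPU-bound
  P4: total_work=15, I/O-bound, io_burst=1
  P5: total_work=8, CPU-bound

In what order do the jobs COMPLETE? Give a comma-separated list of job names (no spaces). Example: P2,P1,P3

Answer: P4,P3,P1,P2,P5

Derivation:
t=0-2: P1@Q0 runs 2, rem=9, quantum used, demote→Q1. Q0=[P2,P3,P4,P5] Q1=[P1] Q2=[]
t=2-4: P2@Q0 runs 2, rem=10, quantum used, demote→Q1. Q0=[P3,P4,P5] Q1=[P1,P2] Q2=[]
t=4-6: P3@Q0 runs 2, rem=3, quantum used, demote→Q1. Q0=[P4,P5] Q1=[P1,P2,P3] Q2=[]
t=6-7: P4@Q0 runs 1, rem=14, I/O yield, promote→Q0. Q0=[P5,P4] Q1=[P1,P2,P3] Q2=[]
t=7-9: P5@Q0 runs 2, rem=6, quantum used, demote→Q1. Q0=[P4] Q1=[P1,P2,P3,P5] Q2=[]
t=9-10: P4@Q0 runs 1, rem=13, I/O yield, promote→Q0. Q0=[P4] Q1=[P1,P2,P3,P5] Q2=[]
t=10-11: P4@Q0 runs 1, rem=12, I/O yield, promote→Q0. Q0=[P4] Q1=[P1,P2,P3,P5] Q2=[]
t=11-12: P4@Q0 runs 1, rem=11, I/O yield, promote→Q0. Q0=[P4] Q1=[P1,P2,P3,P5] Q2=[]
t=12-13: P4@Q0 runs 1, rem=10, I/O yield, promote→Q0. Q0=[P4] Q1=[P1,P2,P3,P5] Q2=[]
t=13-14: P4@Q0 runs 1, rem=9, I/O yield, promote→Q0. Q0=[P4] Q1=[P1,P2,P3,P5] Q2=[]
t=14-15: P4@Q0 runs 1, rem=8, I/O yield, promote→Q0. Q0=[P4] Q1=[P1,P2,P3,P5] Q2=[]
t=15-16: P4@Q0 runs 1, rem=7, I/O yield, promote→Q0. Q0=[P4] Q1=[P1,P2,P3,P5] Q2=[]
t=16-17: P4@Q0 runs 1, rem=6, I/O yield, promote→Q0. Q0=[P4] Q1=[P1,P2,P3,P5] Q2=[]
t=17-18: P4@Q0 runs 1, rem=5, I/O yield, promote→Q0. Q0=[P4] Q1=[P1,P2,P3,P5] Q2=[]
t=18-19: P4@Q0 runs 1, rem=4, I/O yield, promote→Q0. Q0=[P4] Q1=[P1,P2,P3,P5] Q2=[]
t=19-20: P4@Q0 runs 1, rem=3, I/O yield, promote→Q0. Q0=[P4] Q1=[P1,P2,P3,P5] Q2=[]
t=20-21: P4@Q0 runs 1, rem=2, I/O yield, promote→Q0. Q0=[P4] Q1=[P1,P2,P3,P5] Q2=[]
t=21-22: P4@Q0 runs 1, rem=1, I/O yield, promote→Q0. Q0=[P4] Q1=[P1,P2,P3,P5] Q2=[]
t=22-23: P4@Q0 runs 1, rem=0, completes. Q0=[] Q1=[P1,P2,P3,P5] Q2=[]
t=23-26: P1@Q1 runs 3, rem=6, I/O yield, promote→Q0. Q0=[P1] Q1=[P2,P3,P5] Q2=[]
t=26-28: P1@Q0 runs 2, rem=4, quantum used, demote→Q1. Q0=[] Q1=[P2,P3,P5,P1] Q2=[]
t=28-33: P2@Q1 runs 5, rem=5, quantum used, demote→Q2. Q0=[] Q1=[P3,P5,P1] Q2=[P2]
t=33-36: P3@Q1 runs 3, rem=0, completes. Q0=[] Q1=[P5,P1] Q2=[P2]
t=36-41: P5@Q1 runs 5, rem=1, quantum used, demote→Q2. Q0=[] Q1=[P1] Q2=[P2,P5]
t=41-44: P1@Q1 runs 3, rem=1, I/O yield, promote→Q0. Q0=[P1] Q1=[] Q2=[P2,P5]
t=44-45: P1@Q0 runs 1, rem=0, completes. Q0=[] Q1=[] Q2=[P2,P5]
t=45-50: P2@Q2 runs 5, rem=0, completes. Q0=[] Q1=[] Q2=[P5]
t=50-51: P5@Q2 runs 1, rem=0, completes. Q0=[] Q1=[] Q2=[]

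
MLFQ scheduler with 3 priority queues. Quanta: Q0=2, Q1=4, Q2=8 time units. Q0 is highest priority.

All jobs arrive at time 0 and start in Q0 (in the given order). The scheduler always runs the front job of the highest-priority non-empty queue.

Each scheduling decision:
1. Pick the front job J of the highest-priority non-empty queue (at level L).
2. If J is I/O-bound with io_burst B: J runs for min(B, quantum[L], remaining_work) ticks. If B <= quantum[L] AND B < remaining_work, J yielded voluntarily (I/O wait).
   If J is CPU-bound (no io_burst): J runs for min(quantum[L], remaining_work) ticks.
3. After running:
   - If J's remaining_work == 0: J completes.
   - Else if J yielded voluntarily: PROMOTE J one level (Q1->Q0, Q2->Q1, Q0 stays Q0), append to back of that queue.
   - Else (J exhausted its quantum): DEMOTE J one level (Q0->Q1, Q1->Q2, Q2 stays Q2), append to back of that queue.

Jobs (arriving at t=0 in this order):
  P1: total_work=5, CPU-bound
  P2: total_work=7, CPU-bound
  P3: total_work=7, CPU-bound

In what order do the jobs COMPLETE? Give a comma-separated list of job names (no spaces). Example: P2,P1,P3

Answer: P1,P2,P3

Derivation:
t=0-2: P1@Q0 runs 2, rem=3, quantum used, demote→Q1. Q0=[P2,P3] Q1=[P1] Q2=[]
t=2-4: P2@Q0 runs 2, rem=5, quantum used, demote→Q1. Q0=[P3] Q1=[P1,P2] Q2=[]
t=4-6: P3@Q0 runs 2, rem=5, quantum used, demote→Q1. Q0=[] Q1=[P1,P2,P3] Q2=[]
t=6-9: P1@Q1 runs 3, rem=0, completes. Q0=[] Q1=[P2,P3] Q2=[]
t=9-13: P2@Q1 runs 4, rem=1, quantum used, demote→Q2. Q0=[] Q1=[P3] Q2=[P2]
t=13-17: P3@Q1 runs 4, rem=1, quantum used, demote→Q2. Q0=[] Q1=[] Q2=[P2,P3]
t=17-18: P2@Q2 runs 1, rem=0, completes. Q0=[] Q1=[] Q2=[P3]
t=18-19: P3@Q2 runs 1, rem=0, completes. Q0=[] Q1=[] Q2=[]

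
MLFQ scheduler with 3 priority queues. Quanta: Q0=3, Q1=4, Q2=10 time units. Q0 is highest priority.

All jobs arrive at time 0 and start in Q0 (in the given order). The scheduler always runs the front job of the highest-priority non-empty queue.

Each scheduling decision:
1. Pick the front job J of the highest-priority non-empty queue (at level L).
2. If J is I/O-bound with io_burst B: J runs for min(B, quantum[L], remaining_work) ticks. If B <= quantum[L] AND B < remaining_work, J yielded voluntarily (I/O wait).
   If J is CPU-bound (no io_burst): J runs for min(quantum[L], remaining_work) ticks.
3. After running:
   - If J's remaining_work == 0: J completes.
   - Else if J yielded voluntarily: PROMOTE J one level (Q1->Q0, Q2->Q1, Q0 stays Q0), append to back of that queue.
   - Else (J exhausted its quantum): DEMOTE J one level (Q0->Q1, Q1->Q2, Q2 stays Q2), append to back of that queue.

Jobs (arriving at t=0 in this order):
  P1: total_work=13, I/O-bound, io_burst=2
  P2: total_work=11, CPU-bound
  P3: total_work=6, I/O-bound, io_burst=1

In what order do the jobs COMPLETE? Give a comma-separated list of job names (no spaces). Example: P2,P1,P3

t=0-2: P1@Q0 runs 2, rem=11, I/O yield, promote→Q0. Q0=[P2,P3,P1] Q1=[] Q2=[]
t=2-5: P2@Q0 runs 3, rem=8, quantum used, demote→Q1. Q0=[P3,P1] Q1=[P2] Q2=[]
t=5-6: P3@Q0 runs 1, rem=5, I/O yield, promote→Q0. Q0=[P1,P3] Q1=[P2] Q2=[]
t=6-8: P1@Q0 runs 2, rem=9, I/O yield, promote→Q0. Q0=[P3,P1] Q1=[P2] Q2=[]
t=8-9: P3@Q0 runs 1, rem=4, I/O yield, promote→Q0. Q0=[P1,P3] Q1=[P2] Q2=[]
t=9-11: P1@Q0 runs 2, rem=7, I/O yield, promote→Q0. Q0=[P3,P1] Q1=[P2] Q2=[]
t=11-12: P3@Q0 runs 1, rem=3, I/O yield, promote→Q0. Q0=[P1,P3] Q1=[P2] Q2=[]
t=12-14: P1@Q0 runs 2, rem=5, I/O yield, promote→Q0. Q0=[P3,P1] Q1=[P2] Q2=[]
t=14-15: P3@Q0 runs 1, rem=2, I/O yield, promote→Q0. Q0=[P1,P3] Q1=[P2] Q2=[]
t=15-17: P1@Q0 runs 2, rem=3, I/O yield, promote→Q0. Q0=[P3,P1] Q1=[P2] Q2=[]
t=17-18: P3@Q0 runs 1, rem=1, I/O yield, promote→Q0. Q0=[P1,P3] Q1=[P2] Q2=[]
t=18-20: P1@Q0 runs 2, rem=1, I/O yield, promote→Q0. Q0=[P3,P1] Q1=[P2] Q2=[]
t=20-21: P3@Q0 runs 1, rem=0, completes. Q0=[P1] Q1=[P2] Q2=[]
t=21-22: P1@Q0 runs 1, rem=0, completes. Q0=[] Q1=[P2] Q2=[]
t=22-26: P2@Q1 runs 4, rem=4, quantum used, demote→Q2. Q0=[] Q1=[] Q2=[P2]
t=26-30: P2@Q2 runs 4, rem=0, completes. Q0=[] Q1=[] Q2=[]

Answer: P3,P1,P2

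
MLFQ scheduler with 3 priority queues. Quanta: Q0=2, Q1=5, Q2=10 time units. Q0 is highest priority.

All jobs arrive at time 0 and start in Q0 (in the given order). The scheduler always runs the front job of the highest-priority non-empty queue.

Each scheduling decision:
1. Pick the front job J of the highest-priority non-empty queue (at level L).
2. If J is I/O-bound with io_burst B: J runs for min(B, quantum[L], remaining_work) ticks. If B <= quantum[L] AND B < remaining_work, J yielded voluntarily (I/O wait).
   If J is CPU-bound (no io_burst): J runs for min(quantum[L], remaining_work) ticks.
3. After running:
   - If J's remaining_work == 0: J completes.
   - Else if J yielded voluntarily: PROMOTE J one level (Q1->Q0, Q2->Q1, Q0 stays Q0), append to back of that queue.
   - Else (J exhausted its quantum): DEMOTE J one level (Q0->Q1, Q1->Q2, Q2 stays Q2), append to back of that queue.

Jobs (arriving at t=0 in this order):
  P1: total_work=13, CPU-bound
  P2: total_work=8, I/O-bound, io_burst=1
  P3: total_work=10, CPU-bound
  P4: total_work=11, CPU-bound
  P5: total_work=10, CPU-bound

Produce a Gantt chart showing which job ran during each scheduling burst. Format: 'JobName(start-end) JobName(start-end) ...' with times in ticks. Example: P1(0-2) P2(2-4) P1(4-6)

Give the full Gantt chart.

t=0-2: P1@Q0 runs 2, rem=11, quantum used, demote→Q1. Q0=[P2,P3,P4,P5] Q1=[P1] Q2=[]
t=2-3: P2@Q0 runs 1, rem=7, I/O yield, promote→Q0. Q0=[P3,P4,P5,P2] Q1=[P1] Q2=[]
t=3-5: P3@Q0 runs 2, rem=8, quantum used, demote→Q1. Q0=[P4,P5,P2] Q1=[P1,P3] Q2=[]
t=5-7: P4@Q0 runs 2, rem=9, quantum used, demote→Q1. Q0=[P5,P2] Q1=[P1,P3,P4] Q2=[]
t=7-9: P5@Q0 runs 2, rem=8, quantum used, demote→Q1. Q0=[P2] Q1=[P1,P3,P4,P5] Q2=[]
t=9-10: P2@Q0 runs 1, rem=6, I/O yield, promote→Q0. Q0=[P2] Q1=[P1,P3,P4,P5] Q2=[]
t=10-11: P2@Q0 runs 1, rem=5, I/O yield, promote→Q0. Q0=[P2] Q1=[P1,P3,P4,P5] Q2=[]
t=11-12: P2@Q0 runs 1, rem=4, I/O yield, promote→Q0. Q0=[P2] Q1=[P1,P3,P4,P5] Q2=[]
t=12-13: P2@Q0 runs 1, rem=3, I/O yield, promote→Q0. Q0=[P2] Q1=[P1,P3,P4,P5] Q2=[]
t=13-14: P2@Q0 runs 1, rem=2, I/O yield, promote→Q0. Q0=[P2] Q1=[P1,P3,P4,P5] Q2=[]
t=14-15: P2@Q0 runs 1, rem=1, I/O yield, promote→Q0. Q0=[P2] Q1=[P1,P3,P4,P5] Q2=[]
t=15-16: P2@Q0 runs 1, rem=0, completes. Q0=[] Q1=[P1,P3,P4,P5] Q2=[]
t=16-21: P1@Q1 runs 5, rem=6, quantum used, demote→Q2. Q0=[] Q1=[P3,P4,P5] Q2=[P1]
t=21-26: P3@Q1 runs 5, rem=3, quantum used, demote→Q2. Q0=[] Q1=[P4,P5] Q2=[P1,P3]
t=26-31: P4@Q1 runs 5, rem=4, quantum used, demote→Q2. Q0=[] Q1=[P5] Q2=[P1,P3,P4]
t=31-36: P5@Q1 runs 5, rem=3, quantum used, demote→Q2. Q0=[] Q1=[] Q2=[P1,P3,P4,P5]
t=36-42: P1@Q2 runs 6, rem=0, completes. Q0=[] Q1=[] Q2=[P3,P4,P5]
t=42-45: P3@Q2 runs 3, rem=0, completes. Q0=[] Q1=[] Q2=[P4,P5]
t=45-49: P4@Q2 runs 4, rem=0, completes. Q0=[] Q1=[] Q2=[P5]
t=49-52: P5@Q2 runs 3, rem=0, completes. Q0=[] Q1=[] Q2=[]

Answer: P1(0-2) P2(2-3) P3(3-5) P4(5-7) P5(7-9) P2(9-10) P2(10-11) P2(11-12) P2(12-13) P2(13-14) P2(14-15) P2(15-16) P1(16-21) P3(21-26) P4(26-31) P5(31-36) P1(36-42) P3(42-45) P4(45-49) P5(49-52)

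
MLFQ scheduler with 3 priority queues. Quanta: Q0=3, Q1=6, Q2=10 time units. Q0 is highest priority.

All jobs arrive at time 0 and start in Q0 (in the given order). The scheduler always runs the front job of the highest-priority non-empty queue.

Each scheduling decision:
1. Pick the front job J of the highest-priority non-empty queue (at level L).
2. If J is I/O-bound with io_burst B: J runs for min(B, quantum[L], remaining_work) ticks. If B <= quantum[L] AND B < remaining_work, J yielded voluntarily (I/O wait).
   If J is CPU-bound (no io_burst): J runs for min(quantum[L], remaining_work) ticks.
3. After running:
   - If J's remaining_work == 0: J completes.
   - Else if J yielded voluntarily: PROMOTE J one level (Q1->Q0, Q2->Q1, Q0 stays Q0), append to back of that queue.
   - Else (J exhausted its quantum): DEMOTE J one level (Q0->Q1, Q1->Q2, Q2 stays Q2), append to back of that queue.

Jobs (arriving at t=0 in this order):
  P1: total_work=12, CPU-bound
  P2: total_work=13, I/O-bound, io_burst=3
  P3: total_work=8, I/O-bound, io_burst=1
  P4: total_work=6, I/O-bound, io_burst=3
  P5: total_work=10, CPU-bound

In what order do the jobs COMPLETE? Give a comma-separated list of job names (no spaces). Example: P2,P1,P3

t=0-3: P1@Q0 runs 3, rem=9, quantum used, demote→Q1. Q0=[P2,P3,P4,P5] Q1=[P1] Q2=[]
t=3-6: P2@Q0 runs 3, rem=10, I/O yield, promote→Q0. Q0=[P3,P4,P5,P2] Q1=[P1] Q2=[]
t=6-7: P3@Q0 runs 1, rem=7, I/O yield, promote→Q0. Q0=[P4,P5,P2,P3] Q1=[P1] Q2=[]
t=7-10: P4@Q0 runs 3, rem=3, I/O yield, promote→Q0. Q0=[P5,P2,P3,P4] Q1=[P1] Q2=[]
t=10-13: P5@Q0 runs 3, rem=7, quantum used, demote→Q1. Q0=[P2,P3,P4] Q1=[P1,P5] Q2=[]
t=13-16: P2@Q0 runs 3, rem=7, I/O yield, promote→Q0. Q0=[P3,P4,P2] Q1=[P1,P5] Q2=[]
t=16-17: P3@Q0 runs 1, rem=6, I/O yield, promote→Q0. Q0=[P4,P2,P3] Q1=[P1,P5] Q2=[]
t=17-20: P4@Q0 runs 3, rem=0, completes. Q0=[P2,P3] Q1=[P1,P5] Q2=[]
t=20-23: P2@Q0 runs 3, rem=4, I/O yield, promote→Q0. Q0=[P3,P2] Q1=[P1,P5] Q2=[]
t=23-24: P3@Q0 runs 1, rem=5, I/O yield, promote→Q0. Q0=[P2,P3] Q1=[P1,P5] Q2=[]
t=24-27: P2@Q0 runs 3, rem=1, I/O yield, promote→Q0. Q0=[P3,P2] Q1=[P1,P5] Q2=[]
t=27-28: P3@Q0 runs 1, rem=4, I/O yield, promote→Q0. Q0=[P2,P3] Q1=[P1,P5] Q2=[]
t=28-29: P2@Q0 runs 1, rem=0, completes. Q0=[P3] Q1=[P1,P5] Q2=[]
t=29-30: P3@Q0 runs 1, rem=3, I/O yield, promote→Q0. Q0=[P3] Q1=[P1,P5] Q2=[]
t=30-31: P3@Q0 runs 1, rem=2, I/O yield, promote→Q0. Q0=[P3] Q1=[P1,P5] Q2=[]
t=31-32: P3@Q0 runs 1, rem=1, I/O yield, promote→Q0. Q0=[P3] Q1=[P1,P5] Q2=[]
t=32-33: P3@Q0 runs 1, rem=0, completes. Q0=[] Q1=[P1,P5] Q2=[]
t=33-39: P1@Q1 runs 6, rem=3, quantum used, demote→Q2. Q0=[] Q1=[P5] Q2=[P1]
t=39-45: P5@Q1 runs 6, rem=1, quantum used, demote→Q2. Q0=[] Q1=[] Q2=[P1,P5]
t=45-48: P1@Q2 runs 3, rem=0, completes. Q0=[] Q1=[] Q2=[P5]
t=48-49: P5@Q2 runs 1, rem=0, completes. Q0=[] Q1=[] Q2=[]

Answer: P4,P2,P3,P1,P5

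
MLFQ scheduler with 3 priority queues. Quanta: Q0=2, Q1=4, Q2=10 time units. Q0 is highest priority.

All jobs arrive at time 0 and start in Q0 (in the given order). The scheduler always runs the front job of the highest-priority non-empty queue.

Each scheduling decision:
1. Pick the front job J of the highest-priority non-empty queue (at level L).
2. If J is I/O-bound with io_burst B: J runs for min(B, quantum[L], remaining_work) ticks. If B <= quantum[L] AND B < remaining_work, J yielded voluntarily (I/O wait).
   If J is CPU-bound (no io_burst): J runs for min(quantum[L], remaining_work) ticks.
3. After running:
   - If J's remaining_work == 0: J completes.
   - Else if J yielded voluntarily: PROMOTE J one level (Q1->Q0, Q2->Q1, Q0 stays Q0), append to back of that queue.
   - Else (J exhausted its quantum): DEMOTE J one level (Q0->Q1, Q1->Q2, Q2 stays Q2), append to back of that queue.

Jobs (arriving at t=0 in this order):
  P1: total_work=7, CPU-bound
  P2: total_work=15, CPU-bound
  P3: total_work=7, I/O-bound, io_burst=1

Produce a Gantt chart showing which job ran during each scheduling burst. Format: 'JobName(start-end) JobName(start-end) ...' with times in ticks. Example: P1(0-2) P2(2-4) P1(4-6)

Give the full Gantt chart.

Answer: P1(0-2) P2(2-4) P3(4-5) P3(5-6) P3(6-7) P3(7-8) P3(8-9) P3(9-10) P3(10-11) P1(11-15) P2(15-19) P1(19-20) P2(20-29)

Derivation:
t=0-2: P1@Q0 runs 2, rem=5, quantum used, demote→Q1. Q0=[P2,P3] Q1=[P1] Q2=[]
t=2-4: P2@Q0 runs 2, rem=13, quantum used, demote→Q1. Q0=[P3] Q1=[P1,P2] Q2=[]
t=4-5: P3@Q0 runs 1, rem=6, I/O yield, promote→Q0. Q0=[P3] Q1=[P1,P2] Q2=[]
t=5-6: P3@Q0 runs 1, rem=5, I/O yield, promote→Q0. Q0=[P3] Q1=[P1,P2] Q2=[]
t=6-7: P3@Q0 runs 1, rem=4, I/O yield, promote→Q0. Q0=[P3] Q1=[P1,P2] Q2=[]
t=7-8: P3@Q0 runs 1, rem=3, I/O yield, promote→Q0. Q0=[P3] Q1=[P1,P2] Q2=[]
t=8-9: P3@Q0 runs 1, rem=2, I/O yield, promote→Q0. Q0=[P3] Q1=[P1,P2] Q2=[]
t=9-10: P3@Q0 runs 1, rem=1, I/O yield, promote→Q0. Q0=[P3] Q1=[P1,P2] Q2=[]
t=10-11: P3@Q0 runs 1, rem=0, completes. Q0=[] Q1=[P1,P2] Q2=[]
t=11-15: P1@Q1 runs 4, rem=1, quantum used, demote→Q2. Q0=[] Q1=[P2] Q2=[P1]
t=15-19: P2@Q1 runs 4, rem=9, quantum used, demote→Q2. Q0=[] Q1=[] Q2=[P1,P2]
t=19-20: P1@Q2 runs 1, rem=0, completes. Q0=[] Q1=[] Q2=[P2]
t=20-29: P2@Q2 runs 9, rem=0, completes. Q0=[] Q1=[] Q2=[]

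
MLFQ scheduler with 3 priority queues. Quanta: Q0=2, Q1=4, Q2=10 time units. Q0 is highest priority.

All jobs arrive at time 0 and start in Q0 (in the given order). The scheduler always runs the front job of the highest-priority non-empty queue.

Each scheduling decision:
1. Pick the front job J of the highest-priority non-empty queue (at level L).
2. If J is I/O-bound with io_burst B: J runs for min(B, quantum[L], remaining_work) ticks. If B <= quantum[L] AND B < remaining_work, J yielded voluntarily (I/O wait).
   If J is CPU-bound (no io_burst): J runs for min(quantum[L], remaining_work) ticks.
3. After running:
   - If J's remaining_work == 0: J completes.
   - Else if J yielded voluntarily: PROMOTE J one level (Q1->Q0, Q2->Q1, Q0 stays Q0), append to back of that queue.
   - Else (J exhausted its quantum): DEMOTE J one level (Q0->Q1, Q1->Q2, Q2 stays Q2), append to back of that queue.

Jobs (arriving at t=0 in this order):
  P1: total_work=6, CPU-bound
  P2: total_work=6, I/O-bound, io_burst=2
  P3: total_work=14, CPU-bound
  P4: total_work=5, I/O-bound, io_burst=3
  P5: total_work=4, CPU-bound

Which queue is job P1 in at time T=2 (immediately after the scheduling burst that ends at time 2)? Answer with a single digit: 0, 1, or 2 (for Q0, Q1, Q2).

Answer: 1

Derivation:
t=0-2: P1@Q0 runs 2, rem=4, quantum used, demote→Q1. Q0=[P2,P3,P4,P5] Q1=[P1] Q2=[]
t=2-4: P2@Q0 runs 2, rem=4, I/O yield, promote→Q0. Q0=[P3,P4,P5,P2] Q1=[P1] Q2=[]
t=4-6: P3@Q0 runs 2, rem=12, quantum used, demote→Q1. Q0=[P4,P5,P2] Q1=[P1,P3] Q2=[]
t=6-8: P4@Q0 runs 2, rem=3, quantum used, demote→Q1. Q0=[P5,P2] Q1=[P1,P3,P4] Q2=[]
t=8-10: P5@Q0 runs 2, rem=2, quantum used, demote→Q1. Q0=[P2] Q1=[P1,P3,P4,P5] Q2=[]
t=10-12: P2@Q0 runs 2, rem=2, I/O yield, promote→Q0. Q0=[P2] Q1=[P1,P3,P4,P5] Q2=[]
t=12-14: P2@Q0 runs 2, rem=0, completes. Q0=[] Q1=[P1,P3,P4,P5] Q2=[]
t=14-18: P1@Q1 runs 4, rem=0, completes. Q0=[] Q1=[P3,P4,P5] Q2=[]
t=18-22: P3@Q1 runs 4, rem=8, quantum used, demote→Q2. Q0=[] Q1=[P4,P5] Q2=[P3]
t=22-25: P4@Q1 runs 3, rem=0, completes. Q0=[] Q1=[P5] Q2=[P3]
t=25-27: P5@Q1 runs 2, rem=0, completes. Q0=[] Q1=[] Q2=[P3]
t=27-35: P3@Q2 runs 8, rem=0, completes. Q0=[] Q1=[] Q2=[]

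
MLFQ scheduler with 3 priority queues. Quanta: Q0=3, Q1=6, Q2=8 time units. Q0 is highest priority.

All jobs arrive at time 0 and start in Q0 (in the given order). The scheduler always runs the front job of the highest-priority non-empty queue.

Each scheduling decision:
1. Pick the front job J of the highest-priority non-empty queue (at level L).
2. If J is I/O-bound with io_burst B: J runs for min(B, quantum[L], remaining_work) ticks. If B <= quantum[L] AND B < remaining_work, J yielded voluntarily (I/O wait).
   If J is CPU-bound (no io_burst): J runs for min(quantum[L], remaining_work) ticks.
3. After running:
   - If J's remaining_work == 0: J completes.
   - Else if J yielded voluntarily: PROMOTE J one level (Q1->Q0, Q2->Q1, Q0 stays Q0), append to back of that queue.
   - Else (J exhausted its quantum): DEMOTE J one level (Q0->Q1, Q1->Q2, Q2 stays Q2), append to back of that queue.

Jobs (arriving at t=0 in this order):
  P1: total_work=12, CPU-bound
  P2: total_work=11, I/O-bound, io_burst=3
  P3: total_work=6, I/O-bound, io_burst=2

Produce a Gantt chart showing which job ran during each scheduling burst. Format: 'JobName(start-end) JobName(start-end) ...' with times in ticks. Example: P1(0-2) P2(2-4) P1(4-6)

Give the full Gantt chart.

Answer: P1(0-3) P2(3-6) P3(6-8) P2(8-11) P3(11-13) P2(13-16) P3(16-18) P2(18-20) P1(20-26) P1(26-29)

Derivation:
t=0-3: P1@Q0 runs 3, rem=9, quantum used, demote→Q1. Q0=[P2,P3] Q1=[P1] Q2=[]
t=3-6: P2@Q0 runs 3, rem=8, I/O yield, promote→Q0. Q0=[P3,P2] Q1=[P1] Q2=[]
t=6-8: P3@Q0 runs 2, rem=4, I/O yield, promote→Q0. Q0=[P2,P3] Q1=[P1] Q2=[]
t=8-11: P2@Q0 runs 3, rem=5, I/O yield, promote→Q0. Q0=[P3,P2] Q1=[P1] Q2=[]
t=11-13: P3@Q0 runs 2, rem=2, I/O yield, promote→Q0. Q0=[P2,P3] Q1=[P1] Q2=[]
t=13-16: P2@Q0 runs 3, rem=2, I/O yield, promote→Q0. Q0=[P3,P2] Q1=[P1] Q2=[]
t=16-18: P3@Q0 runs 2, rem=0, completes. Q0=[P2] Q1=[P1] Q2=[]
t=18-20: P2@Q0 runs 2, rem=0, completes. Q0=[] Q1=[P1] Q2=[]
t=20-26: P1@Q1 runs 6, rem=3, quantum used, demote→Q2. Q0=[] Q1=[] Q2=[P1]
t=26-29: P1@Q2 runs 3, rem=0, completes. Q0=[] Q1=[] Q2=[]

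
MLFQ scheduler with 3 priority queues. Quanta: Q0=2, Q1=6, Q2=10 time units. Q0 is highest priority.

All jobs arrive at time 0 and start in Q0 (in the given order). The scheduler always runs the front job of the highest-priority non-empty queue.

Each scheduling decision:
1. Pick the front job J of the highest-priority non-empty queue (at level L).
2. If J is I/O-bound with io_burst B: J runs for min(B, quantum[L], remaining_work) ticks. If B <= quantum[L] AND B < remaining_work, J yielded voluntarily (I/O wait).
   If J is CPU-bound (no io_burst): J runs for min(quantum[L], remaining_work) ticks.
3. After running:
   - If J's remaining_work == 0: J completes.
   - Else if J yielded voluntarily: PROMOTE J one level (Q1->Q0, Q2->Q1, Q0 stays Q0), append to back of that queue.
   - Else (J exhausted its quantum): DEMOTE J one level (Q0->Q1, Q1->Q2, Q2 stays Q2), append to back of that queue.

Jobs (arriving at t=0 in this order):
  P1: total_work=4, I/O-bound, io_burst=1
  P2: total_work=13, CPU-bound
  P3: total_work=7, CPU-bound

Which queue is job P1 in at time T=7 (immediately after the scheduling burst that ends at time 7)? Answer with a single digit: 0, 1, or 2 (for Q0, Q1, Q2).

t=0-1: P1@Q0 runs 1, rem=3, I/O yield, promote→Q0. Q0=[P2,P3,P1] Q1=[] Q2=[]
t=1-3: P2@Q0 runs 2, rem=11, quantum used, demote→Q1. Q0=[P3,P1] Q1=[P2] Q2=[]
t=3-5: P3@Q0 runs 2, rem=5, quantum used, demote→Q1. Q0=[P1] Q1=[P2,P3] Q2=[]
t=5-6: P1@Q0 runs 1, rem=2, I/O yield, promote→Q0. Q0=[P1] Q1=[P2,P3] Q2=[]
t=6-7: P1@Q0 runs 1, rem=1, I/O yield, promote→Q0. Q0=[P1] Q1=[P2,P3] Q2=[]
t=7-8: P1@Q0 runs 1, rem=0, completes. Q0=[] Q1=[P2,P3] Q2=[]
t=8-14: P2@Q1 runs 6, rem=5, quantum used, demote→Q2. Q0=[] Q1=[P3] Q2=[P2]
t=14-19: P3@Q1 runs 5, rem=0, completes. Q0=[] Q1=[] Q2=[P2]
t=19-24: P2@Q2 runs 5, rem=0, completes. Q0=[] Q1=[] Q2=[]

Answer: 0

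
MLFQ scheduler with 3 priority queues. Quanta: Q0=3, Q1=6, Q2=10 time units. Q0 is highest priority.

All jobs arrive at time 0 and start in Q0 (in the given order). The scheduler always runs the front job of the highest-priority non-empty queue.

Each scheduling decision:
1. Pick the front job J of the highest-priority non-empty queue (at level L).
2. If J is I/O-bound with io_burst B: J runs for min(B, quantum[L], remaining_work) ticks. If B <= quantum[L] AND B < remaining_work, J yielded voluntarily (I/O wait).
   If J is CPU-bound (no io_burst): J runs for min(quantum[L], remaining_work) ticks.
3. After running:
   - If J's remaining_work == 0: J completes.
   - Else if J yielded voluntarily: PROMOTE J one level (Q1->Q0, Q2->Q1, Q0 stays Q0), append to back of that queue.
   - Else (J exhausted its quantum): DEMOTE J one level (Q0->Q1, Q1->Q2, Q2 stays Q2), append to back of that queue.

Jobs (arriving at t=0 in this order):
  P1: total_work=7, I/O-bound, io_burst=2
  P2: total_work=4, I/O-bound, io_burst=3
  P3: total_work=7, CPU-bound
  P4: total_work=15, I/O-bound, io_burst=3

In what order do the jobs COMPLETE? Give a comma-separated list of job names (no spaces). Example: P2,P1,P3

t=0-2: P1@Q0 runs 2, rem=5, I/O yield, promote→Q0. Q0=[P2,P3,P4,P1] Q1=[] Q2=[]
t=2-5: P2@Q0 runs 3, rem=1, I/O yield, promote→Q0. Q0=[P3,P4,P1,P2] Q1=[] Q2=[]
t=5-8: P3@Q0 runs 3, rem=4, quantum used, demote→Q1. Q0=[P4,P1,P2] Q1=[P3] Q2=[]
t=8-11: P4@Q0 runs 3, rem=12, I/O yield, promote→Q0. Q0=[P1,P2,P4] Q1=[P3] Q2=[]
t=11-13: P1@Q0 runs 2, rem=3, I/O yield, promote→Q0. Q0=[P2,P4,P1] Q1=[P3] Q2=[]
t=13-14: P2@Q0 runs 1, rem=0, completes. Q0=[P4,P1] Q1=[P3] Q2=[]
t=14-17: P4@Q0 runs 3, rem=9, I/O yield, promote→Q0. Q0=[P1,P4] Q1=[P3] Q2=[]
t=17-19: P1@Q0 runs 2, rem=1, I/O yield, promote→Q0. Q0=[P4,P1] Q1=[P3] Q2=[]
t=19-22: P4@Q0 runs 3, rem=6, I/O yield, promote→Q0. Q0=[P1,P4] Q1=[P3] Q2=[]
t=22-23: P1@Q0 runs 1, rem=0, completes. Q0=[P4] Q1=[P3] Q2=[]
t=23-26: P4@Q0 runs 3, rem=3, I/O yield, promote→Q0. Q0=[P4] Q1=[P3] Q2=[]
t=26-29: P4@Q0 runs 3, rem=0, completes. Q0=[] Q1=[P3] Q2=[]
t=29-33: P3@Q1 runs 4, rem=0, completes. Q0=[] Q1=[] Q2=[]

Answer: P2,P1,P4,P3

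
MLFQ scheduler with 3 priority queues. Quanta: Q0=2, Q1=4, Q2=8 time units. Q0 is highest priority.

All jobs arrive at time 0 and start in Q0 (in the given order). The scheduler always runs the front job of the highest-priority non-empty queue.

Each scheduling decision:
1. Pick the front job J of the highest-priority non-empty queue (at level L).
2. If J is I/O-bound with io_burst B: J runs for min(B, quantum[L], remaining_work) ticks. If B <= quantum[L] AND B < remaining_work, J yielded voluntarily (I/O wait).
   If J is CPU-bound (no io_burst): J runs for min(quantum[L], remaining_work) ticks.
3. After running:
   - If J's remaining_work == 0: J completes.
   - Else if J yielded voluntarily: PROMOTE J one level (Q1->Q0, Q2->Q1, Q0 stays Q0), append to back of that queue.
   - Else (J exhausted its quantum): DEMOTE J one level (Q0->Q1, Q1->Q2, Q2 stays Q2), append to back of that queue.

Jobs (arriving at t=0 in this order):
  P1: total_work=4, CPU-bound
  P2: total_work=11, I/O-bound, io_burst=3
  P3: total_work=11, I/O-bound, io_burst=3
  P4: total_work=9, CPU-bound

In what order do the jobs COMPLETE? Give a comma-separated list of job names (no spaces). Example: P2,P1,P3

Answer: P1,P2,P3,P4

Derivation:
t=0-2: P1@Q0 runs 2, rem=2, quantum used, demote→Q1. Q0=[P2,P3,P4] Q1=[P1] Q2=[]
t=2-4: P2@Q0 runs 2, rem=9, quantum used, demote→Q1. Q0=[P3,P4] Q1=[P1,P2] Q2=[]
t=4-6: P3@Q0 runs 2, rem=9, quantum used, demote→Q1. Q0=[P4] Q1=[P1,P2,P3] Q2=[]
t=6-8: P4@Q0 runs 2, rem=7, quantum used, demote→Q1. Q0=[] Q1=[P1,P2,P3,P4] Q2=[]
t=8-10: P1@Q1 runs 2, rem=0, completes. Q0=[] Q1=[P2,P3,P4] Q2=[]
t=10-13: P2@Q1 runs 3, rem=6, I/O yield, promote→Q0. Q0=[P2] Q1=[P3,P4] Q2=[]
t=13-15: P2@Q0 runs 2, rem=4, quantum used, demote→Q1. Q0=[] Q1=[P3,P4,P2] Q2=[]
t=15-18: P3@Q1 runs 3, rem=6, I/O yield, promote→Q0. Q0=[P3] Q1=[P4,P2] Q2=[]
t=18-20: P3@Q0 runs 2, rem=4, quantum used, demote→Q1. Q0=[] Q1=[P4,P2,P3] Q2=[]
t=20-24: P4@Q1 runs 4, rem=3, quantum used, demote→Q2. Q0=[] Q1=[P2,P3] Q2=[P4]
t=24-27: P2@Q1 runs 3, rem=1, I/O yield, promote→Q0. Q0=[P2] Q1=[P3] Q2=[P4]
t=27-28: P2@Q0 runs 1, rem=0, completes. Q0=[] Q1=[P3] Q2=[P4]
t=28-31: P3@Q1 runs 3, rem=1, I/O yield, promote→Q0. Q0=[P3] Q1=[] Q2=[P4]
t=31-32: P3@Q0 runs 1, rem=0, completes. Q0=[] Q1=[] Q2=[P4]
t=32-35: P4@Q2 runs 3, rem=0, completes. Q0=[] Q1=[] Q2=[]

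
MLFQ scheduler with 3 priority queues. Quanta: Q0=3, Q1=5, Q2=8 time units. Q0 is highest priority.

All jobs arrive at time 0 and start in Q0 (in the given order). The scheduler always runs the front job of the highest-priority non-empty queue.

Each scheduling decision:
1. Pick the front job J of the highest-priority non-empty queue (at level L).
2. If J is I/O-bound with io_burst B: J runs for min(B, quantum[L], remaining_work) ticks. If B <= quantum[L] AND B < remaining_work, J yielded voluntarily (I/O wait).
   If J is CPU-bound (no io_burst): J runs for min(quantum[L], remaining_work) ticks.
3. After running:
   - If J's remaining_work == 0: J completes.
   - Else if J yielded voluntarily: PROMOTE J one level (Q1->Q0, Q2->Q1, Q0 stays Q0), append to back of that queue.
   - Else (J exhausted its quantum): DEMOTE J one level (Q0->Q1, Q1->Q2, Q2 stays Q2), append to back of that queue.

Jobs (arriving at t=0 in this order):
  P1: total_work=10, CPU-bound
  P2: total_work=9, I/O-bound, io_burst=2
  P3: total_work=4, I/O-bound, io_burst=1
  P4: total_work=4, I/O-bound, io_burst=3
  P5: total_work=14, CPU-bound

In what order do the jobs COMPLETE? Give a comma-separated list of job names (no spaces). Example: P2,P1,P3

t=0-3: P1@Q0 runs 3, rem=7, quantum used, demote→Q1. Q0=[P2,P3,P4,P5] Q1=[P1] Q2=[]
t=3-5: P2@Q0 runs 2, rem=7, I/O yield, promote→Q0. Q0=[P3,P4,P5,P2] Q1=[P1] Q2=[]
t=5-6: P3@Q0 runs 1, rem=3, I/O yield, promote→Q0. Q0=[P4,P5,P2,P3] Q1=[P1] Q2=[]
t=6-9: P4@Q0 runs 3, rem=1, I/O yield, promote→Q0. Q0=[P5,P2,P3,P4] Q1=[P1] Q2=[]
t=9-12: P5@Q0 runs 3, rem=11, quantum used, demote→Q1. Q0=[P2,P3,P4] Q1=[P1,P5] Q2=[]
t=12-14: P2@Q0 runs 2, rem=5, I/O yield, promote→Q0. Q0=[P3,P4,P2] Q1=[P1,P5] Q2=[]
t=14-15: P3@Q0 runs 1, rem=2, I/O yield, promote→Q0. Q0=[P4,P2,P3] Q1=[P1,P5] Q2=[]
t=15-16: P4@Q0 runs 1, rem=0, completes. Q0=[P2,P3] Q1=[P1,P5] Q2=[]
t=16-18: P2@Q0 runs 2, rem=3, I/O yield, promote→Q0. Q0=[P3,P2] Q1=[P1,P5] Q2=[]
t=18-19: P3@Q0 runs 1, rem=1, I/O yield, promote→Q0. Q0=[P2,P3] Q1=[P1,P5] Q2=[]
t=19-21: P2@Q0 runs 2, rem=1, I/O yield, promote→Q0. Q0=[P3,P2] Q1=[P1,P5] Q2=[]
t=21-22: P3@Q0 runs 1, rem=0, completes. Q0=[P2] Q1=[P1,P5] Q2=[]
t=22-23: P2@Q0 runs 1, rem=0, completes. Q0=[] Q1=[P1,P5] Q2=[]
t=23-28: P1@Q1 runs 5, rem=2, quantum used, demote→Q2. Q0=[] Q1=[P5] Q2=[P1]
t=28-33: P5@Q1 runs 5, rem=6, quantum used, demote→Q2. Q0=[] Q1=[] Q2=[P1,P5]
t=33-35: P1@Q2 runs 2, rem=0, completes. Q0=[] Q1=[] Q2=[P5]
t=35-41: P5@Q2 runs 6, rem=0, completes. Q0=[] Q1=[] Q2=[]

Answer: P4,P3,P2,P1,P5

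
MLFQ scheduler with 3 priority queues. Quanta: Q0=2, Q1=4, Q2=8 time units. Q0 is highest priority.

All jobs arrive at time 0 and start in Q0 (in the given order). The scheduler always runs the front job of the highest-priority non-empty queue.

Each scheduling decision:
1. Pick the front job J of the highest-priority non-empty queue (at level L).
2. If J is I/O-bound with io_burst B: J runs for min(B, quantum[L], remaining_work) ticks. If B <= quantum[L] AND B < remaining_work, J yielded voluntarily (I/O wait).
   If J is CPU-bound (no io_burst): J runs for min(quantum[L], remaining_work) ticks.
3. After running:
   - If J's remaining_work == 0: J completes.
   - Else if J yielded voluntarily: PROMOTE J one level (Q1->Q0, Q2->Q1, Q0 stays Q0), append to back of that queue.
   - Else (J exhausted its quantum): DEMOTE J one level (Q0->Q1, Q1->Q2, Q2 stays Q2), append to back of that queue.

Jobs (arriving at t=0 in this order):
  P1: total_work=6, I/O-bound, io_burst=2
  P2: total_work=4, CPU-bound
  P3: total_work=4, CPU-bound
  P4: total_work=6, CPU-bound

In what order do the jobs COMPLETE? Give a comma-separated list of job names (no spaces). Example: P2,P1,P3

Answer: P1,P2,P3,P4

Derivation:
t=0-2: P1@Q0 runs 2, rem=4, I/O yield, promote→Q0. Q0=[P2,P3,P4,P1] Q1=[] Q2=[]
t=2-4: P2@Q0 runs 2, rem=2, quantum used, demote→Q1. Q0=[P3,P4,P1] Q1=[P2] Q2=[]
t=4-6: P3@Q0 runs 2, rem=2, quantum used, demote→Q1. Q0=[P4,P1] Q1=[P2,P3] Q2=[]
t=6-8: P4@Q0 runs 2, rem=4, quantum used, demote→Q1. Q0=[P1] Q1=[P2,P3,P4] Q2=[]
t=8-10: P1@Q0 runs 2, rem=2, I/O yield, promote→Q0. Q0=[P1] Q1=[P2,P3,P4] Q2=[]
t=10-12: P1@Q0 runs 2, rem=0, completes. Q0=[] Q1=[P2,P3,P4] Q2=[]
t=12-14: P2@Q1 runs 2, rem=0, completes. Q0=[] Q1=[P3,P4] Q2=[]
t=14-16: P3@Q1 runs 2, rem=0, completes. Q0=[] Q1=[P4] Q2=[]
t=16-20: P4@Q1 runs 4, rem=0, completes. Q0=[] Q1=[] Q2=[]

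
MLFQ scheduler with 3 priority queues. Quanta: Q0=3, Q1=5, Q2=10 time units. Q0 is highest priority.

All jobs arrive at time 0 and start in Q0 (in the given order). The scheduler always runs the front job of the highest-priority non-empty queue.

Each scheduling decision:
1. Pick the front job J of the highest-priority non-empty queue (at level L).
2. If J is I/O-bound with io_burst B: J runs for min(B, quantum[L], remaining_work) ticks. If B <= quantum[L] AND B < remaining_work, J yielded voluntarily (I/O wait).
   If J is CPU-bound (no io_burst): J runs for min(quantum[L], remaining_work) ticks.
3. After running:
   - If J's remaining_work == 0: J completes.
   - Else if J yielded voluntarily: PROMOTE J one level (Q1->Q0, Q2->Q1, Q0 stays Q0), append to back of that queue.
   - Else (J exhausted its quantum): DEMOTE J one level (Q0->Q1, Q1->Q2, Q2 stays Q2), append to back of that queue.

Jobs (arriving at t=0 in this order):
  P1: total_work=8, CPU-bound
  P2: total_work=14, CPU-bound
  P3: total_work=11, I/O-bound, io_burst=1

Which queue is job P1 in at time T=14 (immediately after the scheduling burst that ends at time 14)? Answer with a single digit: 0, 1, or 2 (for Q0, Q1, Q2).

t=0-3: P1@Q0 runs 3, rem=5, quantum used, demote→Q1. Q0=[P2,P3] Q1=[P1] Q2=[]
t=3-6: P2@Q0 runs 3, rem=11, quantum used, demote→Q1. Q0=[P3] Q1=[P1,P2] Q2=[]
t=6-7: P3@Q0 runs 1, rem=10, I/O yield, promote→Q0. Q0=[P3] Q1=[P1,P2] Q2=[]
t=7-8: P3@Q0 runs 1, rem=9, I/O yield, promote→Q0. Q0=[P3] Q1=[P1,P2] Q2=[]
t=8-9: P3@Q0 runs 1, rem=8, I/O yield, promote→Q0. Q0=[P3] Q1=[P1,P2] Q2=[]
t=9-10: P3@Q0 runs 1, rem=7, I/O yield, promote→Q0. Q0=[P3] Q1=[P1,P2] Q2=[]
t=10-11: P3@Q0 runs 1, rem=6, I/O yield, promote→Q0. Q0=[P3] Q1=[P1,P2] Q2=[]
t=11-12: P3@Q0 runs 1, rem=5, I/O yield, promote→Q0. Q0=[P3] Q1=[P1,P2] Q2=[]
t=12-13: P3@Q0 runs 1, rem=4, I/O yield, promote→Q0. Q0=[P3] Q1=[P1,P2] Q2=[]
t=13-14: P3@Q0 runs 1, rem=3, I/O yield, promote→Q0. Q0=[P3] Q1=[P1,P2] Q2=[]
t=14-15: P3@Q0 runs 1, rem=2, I/O yield, promote→Q0. Q0=[P3] Q1=[P1,P2] Q2=[]
t=15-16: P3@Q0 runs 1, rem=1, I/O yield, promote→Q0. Q0=[P3] Q1=[P1,P2] Q2=[]
t=16-17: P3@Q0 runs 1, rem=0, completes. Q0=[] Q1=[P1,P2] Q2=[]
t=17-22: P1@Q1 runs 5, rem=0, completes. Q0=[] Q1=[P2] Q2=[]
t=22-27: P2@Q1 runs 5, rem=6, quantum used, demote→Q2. Q0=[] Q1=[] Q2=[P2]
t=27-33: P2@Q2 runs 6, rem=0, completes. Q0=[] Q1=[] Q2=[]

Answer: 1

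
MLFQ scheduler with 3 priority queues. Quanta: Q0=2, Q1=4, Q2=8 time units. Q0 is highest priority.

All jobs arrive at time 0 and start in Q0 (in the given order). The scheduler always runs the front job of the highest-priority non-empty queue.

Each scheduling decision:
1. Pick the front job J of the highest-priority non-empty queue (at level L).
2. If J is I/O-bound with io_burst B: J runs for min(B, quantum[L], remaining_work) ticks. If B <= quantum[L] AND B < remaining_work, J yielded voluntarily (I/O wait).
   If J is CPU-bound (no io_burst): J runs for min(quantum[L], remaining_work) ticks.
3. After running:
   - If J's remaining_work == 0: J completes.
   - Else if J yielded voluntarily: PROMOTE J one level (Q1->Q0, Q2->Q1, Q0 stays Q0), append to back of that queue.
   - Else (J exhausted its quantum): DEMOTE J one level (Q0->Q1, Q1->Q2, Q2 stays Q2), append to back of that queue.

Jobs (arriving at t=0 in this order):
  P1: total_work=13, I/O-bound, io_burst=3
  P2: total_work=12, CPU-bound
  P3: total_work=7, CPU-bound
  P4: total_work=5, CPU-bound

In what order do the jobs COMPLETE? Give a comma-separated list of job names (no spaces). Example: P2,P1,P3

t=0-2: P1@Q0 runs 2, rem=11, quantum used, demote→Q1. Q0=[P2,P3,P4] Q1=[P1] Q2=[]
t=2-4: P2@Q0 runs 2, rem=10, quantum used, demote→Q1. Q0=[P3,P4] Q1=[P1,P2] Q2=[]
t=4-6: P3@Q0 runs 2, rem=5, quantum used, demote→Q1. Q0=[P4] Q1=[P1,P2,P3] Q2=[]
t=6-8: P4@Q0 runs 2, rem=3, quantum used, demote→Q1. Q0=[] Q1=[P1,P2,P3,P4] Q2=[]
t=8-11: P1@Q1 runs 3, rem=8, I/O yield, promote→Q0. Q0=[P1] Q1=[P2,P3,P4] Q2=[]
t=11-13: P1@Q0 runs 2, rem=6, quantum used, demote→Q1. Q0=[] Q1=[P2,P3,P4,P1] Q2=[]
t=13-17: P2@Q1 runs 4, rem=6, quantum used, demote→Q2. Q0=[] Q1=[P3,P4,P1] Q2=[P2]
t=17-21: P3@Q1 runs 4, rem=1, quantum used, demote→Q2. Q0=[] Q1=[P4,P1] Q2=[P2,P3]
t=21-24: P4@Q1 runs 3, rem=0, completes. Q0=[] Q1=[P1] Q2=[P2,P3]
t=24-27: P1@Q1 runs 3, rem=3, I/O yield, promote→Q0. Q0=[P1] Q1=[] Q2=[P2,P3]
t=27-29: P1@Q0 runs 2, rem=1, quantum used, demote→Q1. Q0=[] Q1=[P1] Q2=[P2,P3]
t=29-30: P1@Q1 runs 1, rem=0, completes. Q0=[] Q1=[] Q2=[P2,P3]
t=30-36: P2@Q2 runs 6, rem=0, completes. Q0=[] Q1=[] Q2=[P3]
t=36-37: P3@Q2 runs 1, rem=0, completes. Q0=[] Q1=[] Q2=[]

Answer: P4,P1,P2,P3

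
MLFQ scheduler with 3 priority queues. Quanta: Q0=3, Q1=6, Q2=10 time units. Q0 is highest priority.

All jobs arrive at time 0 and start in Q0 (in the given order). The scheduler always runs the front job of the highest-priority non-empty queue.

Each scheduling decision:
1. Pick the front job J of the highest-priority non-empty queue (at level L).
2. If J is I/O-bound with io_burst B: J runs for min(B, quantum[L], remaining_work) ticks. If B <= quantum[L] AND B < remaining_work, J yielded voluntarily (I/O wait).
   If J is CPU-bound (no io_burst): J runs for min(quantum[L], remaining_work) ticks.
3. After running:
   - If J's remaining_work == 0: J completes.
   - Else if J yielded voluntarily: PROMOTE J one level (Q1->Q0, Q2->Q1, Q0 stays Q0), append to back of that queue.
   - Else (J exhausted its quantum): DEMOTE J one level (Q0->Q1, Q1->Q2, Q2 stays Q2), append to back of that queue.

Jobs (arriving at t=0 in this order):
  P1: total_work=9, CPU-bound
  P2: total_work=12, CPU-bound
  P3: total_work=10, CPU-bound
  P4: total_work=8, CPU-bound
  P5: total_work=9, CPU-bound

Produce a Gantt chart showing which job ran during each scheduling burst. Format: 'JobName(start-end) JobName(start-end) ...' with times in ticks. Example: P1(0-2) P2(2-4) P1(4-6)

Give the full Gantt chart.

Answer: P1(0-3) P2(3-6) P3(6-9) P4(9-12) P5(12-15) P1(15-21) P2(21-27) P3(27-33) P4(33-38) P5(38-44) P2(44-47) P3(47-48)

Derivation:
t=0-3: P1@Q0 runs 3, rem=6, quantum used, demote→Q1. Q0=[P2,P3,P4,P5] Q1=[P1] Q2=[]
t=3-6: P2@Q0 runs 3, rem=9, quantum used, demote→Q1. Q0=[P3,P4,P5] Q1=[P1,P2] Q2=[]
t=6-9: P3@Q0 runs 3, rem=7, quantum used, demote→Q1. Q0=[P4,P5] Q1=[P1,P2,P3] Q2=[]
t=9-12: P4@Q0 runs 3, rem=5, quantum used, demote→Q1. Q0=[P5] Q1=[P1,P2,P3,P4] Q2=[]
t=12-15: P5@Q0 runs 3, rem=6, quantum used, demote→Q1. Q0=[] Q1=[P1,P2,P3,P4,P5] Q2=[]
t=15-21: P1@Q1 runs 6, rem=0, completes. Q0=[] Q1=[P2,P3,P4,P5] Q2=[]
t=21-27: P2@Q1 runs 6, rem=3, quantum used, demote→Q2. Q0=[] Q1=[P3,P4,P5] Q2=[P2]
t=27-33: P3@Q1 runs 6, rem=1, quantum used, demote→Q2. Q0=[] Q1=[P4,P5] Q2=[P2,P3]
t=33-38: P4@Q1 runs 5, rem=0, completes. Q0=[] Q1=[P5] Q2=[P2,P3]
t=38-44: P5@Q1 runs 6, rem=0, completes. Q0=[] Q1=[] Q2=[P2,P3]
t=44-47: P2@Q2 runs 3, rem=0, completes. Q0=[] Q1=[] Q2=[P3]
t=47-48: P3@Q2 runs 1, rem=0, completes. Q0=[] Q1=[] Q2=[]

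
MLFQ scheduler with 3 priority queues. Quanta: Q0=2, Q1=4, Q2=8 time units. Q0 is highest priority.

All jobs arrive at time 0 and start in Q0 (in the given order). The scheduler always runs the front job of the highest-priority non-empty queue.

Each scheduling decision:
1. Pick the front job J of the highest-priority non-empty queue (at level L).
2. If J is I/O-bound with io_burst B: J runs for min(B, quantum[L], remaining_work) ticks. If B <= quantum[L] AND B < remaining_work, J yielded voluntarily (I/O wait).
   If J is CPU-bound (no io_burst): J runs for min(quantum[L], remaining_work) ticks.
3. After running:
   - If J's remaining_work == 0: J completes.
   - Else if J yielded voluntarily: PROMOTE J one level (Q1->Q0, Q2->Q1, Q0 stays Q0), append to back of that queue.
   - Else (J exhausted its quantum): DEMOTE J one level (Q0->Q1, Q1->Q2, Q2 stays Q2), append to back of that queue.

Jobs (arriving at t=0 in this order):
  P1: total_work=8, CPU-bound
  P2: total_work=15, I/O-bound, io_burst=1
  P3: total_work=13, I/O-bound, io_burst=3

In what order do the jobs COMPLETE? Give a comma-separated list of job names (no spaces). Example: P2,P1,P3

t=0-2: P1@Q0 runs 2, rem=6, quantum used, demote→Q1. Q0=[P2,P3] Q1=[P1] Q2=[]
t=2-3: P2@Q0 runs 1, rem=14, I/O yield, promote→Q0. Q0=[P3,P2] Q1=[P1] Q2=[]
t=3-5: P3@Q0 runs 2, rem=11, quantum used, demote→Q1. Q0=[P2] Q1=[P1,P3] Q2=[]
t=5-6: P2@Q0 runs 1, rem=13, I/O yield, promote→Q0. Q0=[P2] Q1=[P1,P3] Q2=[]
t=6-7: P2@Q0 runs 1, rem=12, I/O yield, promote→Q0. Q0=[P2] Q1=[P1,P3] Q2=[]
t=7-8: P2@Q0 runs 1, rem=11, I/O yield, promote→Q0. Q0=[P2] Q1=[P1,P3] Q2=[]
t=8-9: P2@Q0 runs 1, rem=10, I/O yield, promote→Q0. Q0=[P2] Q1=[P1,P3] Q2=[]
t=9-10: P2@Q0 runs 1, rem=9, I/O yield, promote→Q0. Q0=[P2] Q1=[P1,P3] Q2=[]
t=10-11: P2@Q0 runs 1, rem=8, I/O yield, promote→Q0. Q0=[P2] Q1=[P1,P3] Q2=[]
t=11-12: P2@Q0 runs 1, rem=7, I/O yield, promote→Q0. Q0=[P2] Q1=[P1,P3] Q2=[]
t=12-13: P2@Q0 runs 1, rem=6, I/O yield, promote→Q0. Q0=[P2] Q1=[P1,P3] Q2=[]
t=13-14: P2@Q0 runs 1, rem=5, I/O yield, promote→Q0. Q0=[P2] Q1=[P1,P3] Q2=[]
t=14-15: P2@Q0 runs 1, rem=4, I/O yield, promote→Q0. Q0=[P2] Q1=[P1,P3] Q2=[]
t=15-16: P2@Q0 runs 1, rem=3, I/O yield, promote→Q0. Q0=[P2] Q1=[P1,P3] Q2=[]
t=16-17: P2@Q0 runs 1, rem=2, I/O yield, promote→Q0. Q0=[P2] Q1=[P1,P3] Q2=[]
t=17-18: P2@Q0 runs 1, rem=1, I/O yield, promote→Q0. Q0=[P2] Q1=[P1,P3] Q2=[]
t=18-19: P2@Q0 runs 1, rem=0, completes. Q0=[] Q1=[P1,P3] Q2=[]
t=19-23: P1@Q1 runs 4, rem=2, quantum used, demote→Q2. Q0=[] Q1=[P3] Q2=[P1]
t=23-26: P3@Q1 runs 3, rem=8, I/O yield, promote→Q0. Q0=[P3] Q1=[] Q2=[P1]
t=26-28: P3@Q0 runs 2, rem=6, quantum used, demote→Q1. Q0=[] Q1=[P3] Q2=[P1]
t=28-31: P3@Q1 runs 3, rem=3, I/O yield, promote→Q0. Q0=[P3] Q1=[] Q2=[P1]
t=31-33: P3@Q0 runs 2, rem=1, quantum used, demote→Q1. Q0=[] Q1=[P3] Q2=[P1]
t=33-34: P3@Q1 runs 1, rem=0, completes. Q0=[] Q1=[] Q2=[P1]
t=34-36: P1@Q2 runs 2, rem=0, completes. Q0=[] Q1=[] Q2=[]

Answer: P2,P3,P1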